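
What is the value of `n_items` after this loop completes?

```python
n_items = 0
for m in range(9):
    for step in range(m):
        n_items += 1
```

Triangle number: 0+1+2+...+8
`n_items` takes the values: 0 → 1 → 2 → 3 → 4 → 5 → 6 → 7 → 8 → 9 → 10 → 11 → 12 → 13 → 14 → 15 → 16 → 17 → 18 → 19 → 20 → 21 → 22 → 23 → 24 → 25 → 26 → 27 → 28 → 29 → 30 → 31 → 32 → 33 → 34 → 35 → 36

Answer: 36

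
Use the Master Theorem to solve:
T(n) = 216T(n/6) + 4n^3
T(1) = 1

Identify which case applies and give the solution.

a=216, b=6, f(n)=4n^3. log_6(216) = 3. Since c=3 = 3, Case 2 applies: T(n) = Θ(n^log_b(a) · log n) = O(n^3 log n).

Answer: O(n^3 log n) - Case 2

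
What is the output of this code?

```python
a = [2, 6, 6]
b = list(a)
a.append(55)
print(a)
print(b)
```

Key concept: list() constructor creates copy.
Step by step:
`a = [2, 6, 6]` → a = [2, 6, 6]
`b = list(a)` → b = [2, 6, 6]
`a.append(55)` → a = [2, 6, 6, 55]
`print(a)` → prints [2, 6, 6, 55]
`print(b)` → prints [2, 6, 6]

Answer:
[2, 6, 6, 55]
[2, 6, 6]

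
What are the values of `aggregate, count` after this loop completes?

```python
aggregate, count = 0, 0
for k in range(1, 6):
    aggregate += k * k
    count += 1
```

Sum of squares and count
`aggregate, count` takes the values: (0, 0) → (1, 0) → (1, 1) → (5, 1) → (5, 2) → (14, 2) → (14, 3) → (30, 3) → (30, 4) → (55, 4) → (55, 5)

Answer: 55, 5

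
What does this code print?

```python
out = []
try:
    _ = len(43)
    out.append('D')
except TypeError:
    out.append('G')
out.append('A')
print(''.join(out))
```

Execution trace: 'G' (except TypeError) → 'A' (after the try/except). Output: GA

Answer: GA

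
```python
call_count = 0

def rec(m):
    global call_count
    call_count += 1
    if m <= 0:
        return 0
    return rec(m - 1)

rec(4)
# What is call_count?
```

Linear recursion stepping by 1: 5 calls from m=4 down to ≤0.

Answer: 5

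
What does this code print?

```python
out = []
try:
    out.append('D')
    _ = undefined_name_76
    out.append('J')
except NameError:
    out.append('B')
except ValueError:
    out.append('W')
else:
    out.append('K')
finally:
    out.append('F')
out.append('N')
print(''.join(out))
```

Execution trace: 'D' (try body) → 'B' (except NameError) → 'F' (finally) → 'N' (after the try/except). Output: DBFN

Answer: DBFN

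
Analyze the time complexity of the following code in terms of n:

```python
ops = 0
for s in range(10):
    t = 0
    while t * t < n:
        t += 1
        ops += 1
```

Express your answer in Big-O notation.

Each loop level contributes: 1 × √n. Multiplying the contributions gives O(√n).

Answer: O(√n)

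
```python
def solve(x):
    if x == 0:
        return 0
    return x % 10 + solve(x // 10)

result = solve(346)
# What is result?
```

Sum of digits of 346: 6 + 4 + 3 = 13

Answer: 13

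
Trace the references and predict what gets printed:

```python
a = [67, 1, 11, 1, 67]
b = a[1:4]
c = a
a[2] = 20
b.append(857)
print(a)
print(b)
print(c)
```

Key concept: slice vs alias.
Step by step:
`a = [67, 1, 11, 1, 67]` → a = [67, 1, 11, 1, 67]
`b = a[1:4]` → b = [1, 11, 1]
`c = a` → c = [67, 1, 11, 1, 67] (same object as a)
`a[2] = 20` → a = [67, 1, 20, 1, 67] (same object as c); c = [67, 1, 20, 1, 67] (same object as a)
`b.append(857)` → b = [1, 11, 1, 857]
`print(a)` → prints [67, 1, 20, 1, 67]
`print(b)` → prints [1, 11, 1, 857]
`print(c)` → prints [67, 1, 20, 1, 67]

Answer:
[67, 1, 20, 1, 67]
[1, 11, 1, 857]
[67, 1, 20, 1, 67]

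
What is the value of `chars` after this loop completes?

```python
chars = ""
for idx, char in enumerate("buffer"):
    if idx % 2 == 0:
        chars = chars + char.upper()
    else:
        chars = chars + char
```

Uppercase even positions in 'buffer'
`chars` takes the values: "" → "B" → "Bu" → "BuF" → "BuFf" → "BuFfE" → "BuFfEr"

Answer: "BuFfEr"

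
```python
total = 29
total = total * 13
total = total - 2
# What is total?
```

Trace:
`total = 29` → total = 29
`total = total * 13` → total = 377
`total = total - 2` → total = 375
So total = 375

Answer: 375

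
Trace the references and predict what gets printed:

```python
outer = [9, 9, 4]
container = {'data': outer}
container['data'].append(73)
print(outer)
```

Key concept: dict holds reference to list.
Step by step:
`outer = [9, 9, 4]` → outer = [9, 9, 4]
`container = {'data': outer}` → container = {'data': [9, 9, 4]}
`container['data'].append(73)` → outer = [9, 9, 4, 73]; container = {'data': [9, 9, 4, 73]}
`print(outer)` → prints [9, 9, 4, 73]

Answer: [9, 9, 4, 73]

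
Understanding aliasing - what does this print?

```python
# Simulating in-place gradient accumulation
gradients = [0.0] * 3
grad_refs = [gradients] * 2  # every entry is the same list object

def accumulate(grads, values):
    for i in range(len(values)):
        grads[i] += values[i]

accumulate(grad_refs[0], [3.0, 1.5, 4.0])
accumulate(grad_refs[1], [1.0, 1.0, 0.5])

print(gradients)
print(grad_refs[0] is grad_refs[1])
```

Key concept: gradient accumulation aliasing.
Step by step:
`gradients = [0.0] * 3` → gradients = [0.0, 0.0, 0.0]
`grad_refs = [gradients] * 2` → grad_refs = [[0.0, 0.0, 0.0], [0.0, 0.0, 0.0]]
`accumulate(grad_refs[0], [3.0, 1.5, 4.0])` → gradients = [3.0, 1.5, 4.0]; grad_refs = [[3.0, 1.5, 4.0], [3.0, 1.5, 4.0]]
`accumulate(grad_refs[1], [1.0, 1.0, 0.5])` → gradients = [4.0, 2.5, 4.5]; grad_refs = [[4.0, 2.5, 4.5], [4.0, 2.5, 4.5]]
`print(gradients)` → prints [4.0, 2.5, 4.5]
`print(grad_refs[0] is grad_refs[1])` → prints True

Answer:
[4.0, 2.5, 4.5]
True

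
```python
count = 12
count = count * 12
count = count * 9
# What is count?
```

Trace:
`count = 12` → count = 12
`count = count * 12` → count = 144
`count = count * 9` → count = 1296
So count = 1296

Answer: 1296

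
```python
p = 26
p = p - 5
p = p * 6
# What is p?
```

Trace:
`p = 26` → p = 26
`p = p - 5` → p = 21
`p = p * 6` → p = 126
So p = 126

Answer: 126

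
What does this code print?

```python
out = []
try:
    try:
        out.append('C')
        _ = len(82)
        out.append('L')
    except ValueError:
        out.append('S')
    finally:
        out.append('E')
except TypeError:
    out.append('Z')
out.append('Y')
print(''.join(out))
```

Execution trace: 'C' (try body) → 'E' (finally) → 'Z' (outer except TypeError) → 'Y' (after the try/except). Output: CEZY

Answer: CEZY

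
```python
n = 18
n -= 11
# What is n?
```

Trace:
`n = 18` → n = 18
`n -= 11` → n = 7
So n = 7

Answer: 7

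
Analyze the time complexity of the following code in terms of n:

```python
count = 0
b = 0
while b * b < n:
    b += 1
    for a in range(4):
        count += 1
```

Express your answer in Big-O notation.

Each loop level contributes: √n × 1. Multiplying the contributions gives O(√n).

Answer: O(√n)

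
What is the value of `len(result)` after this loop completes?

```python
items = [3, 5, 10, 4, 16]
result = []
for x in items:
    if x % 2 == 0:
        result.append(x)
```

Count even numbers in [3, 5, 10, 4, 16]
`result` takes the values: [] → [10] → [10, 4] → [10, 4, 16]
So `len(result)` = 3

Answer: 3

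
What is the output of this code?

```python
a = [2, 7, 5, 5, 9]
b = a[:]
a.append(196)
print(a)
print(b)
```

Key concept: slice [:] creates copy.
Step by step:
`a = [2, 7, 5, 5, 9]` → a = [2, 7, 5, 5, 9]
`b = a[:]` → b = [2, 7, 5, 5, 9]
`a.append(196)` → a = [2, 7, 5, 5, 9, 196]
`print(a)` → prints [2, 7, 5, 5, 9, 196]
`print(b)` → prints [2, 7, 5, 5, 9]

Answer:
[2, 7, 5, 5, 9, 196]
[2, 7, 5, 5, 9]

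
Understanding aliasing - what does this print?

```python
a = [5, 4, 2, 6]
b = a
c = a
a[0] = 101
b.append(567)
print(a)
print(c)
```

Key concept: multiple aliases.
Step by step:
`a = [5, 4, 2, 6]` → a = [5, 4, 2, 6]
`b = a` → b = [5, 4, 2, 6] (same object as a)
`c = a` → c = [5, 4, 2, 6] (same object as a, b)
`a[0] = 101` → a = [101, 4, 2, 6] (same object as b, c); b = [101, 4, 2, 6] (same object as a, c); c = [101, 4, 2, 6] (same object as a, b)
`b.append(567)` → a = [101, 4, 2, 6, 567] (same object as b, c); b = [101, 4, 2, 6, 567] (same object as a, c); c = [101, 4, 2, 6, 567] (same object as a, b)
`print(a)` → prints [101, 4, 2, 6, 567]
`print(c)` → prints [101, 4, 2, 6, 567]

Answer:
[101, 4, 2, 6, 567]
[101, 4, 2, 6, 567]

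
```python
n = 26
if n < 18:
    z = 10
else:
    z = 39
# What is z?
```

Trace:
`n = 26` → n = 26
`if n < 18: ...` → n < 18 is False, take else branch → z = 39
So z = 39

Answer: 39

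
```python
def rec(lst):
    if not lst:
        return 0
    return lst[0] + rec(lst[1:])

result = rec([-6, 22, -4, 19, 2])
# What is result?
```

(-6) + 22 + (-4) + 19 + 2 + 0 = 33

Answer: 33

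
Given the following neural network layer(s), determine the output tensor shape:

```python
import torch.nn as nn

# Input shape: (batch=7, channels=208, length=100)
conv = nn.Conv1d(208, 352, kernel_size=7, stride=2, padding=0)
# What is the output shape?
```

Input: (7, 208, 100) -> Output: (7, 352, 47)

Answer: (7, 352, 47)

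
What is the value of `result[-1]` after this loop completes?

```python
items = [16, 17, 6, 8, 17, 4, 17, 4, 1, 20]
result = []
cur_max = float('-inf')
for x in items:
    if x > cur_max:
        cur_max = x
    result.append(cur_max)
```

Running max ends at 20
`result` takes the values: [] → [16] → [16, 17] → [16, 17, 17] → [16, 17, 17, 17] → [16, 17, 17, 17, 17] → [16, 17, 17, 17, 17, 17] → [16, 17, 17, 17, 17, 17, 17] → [16, 17, 17, 17, 17, 17, 17, 17] → [16, 17, 17, 17, 17, 17, 17, 17, 17] → [16, 17, 17, 17, 17, 17, 17, 17, 17, 20]
So `result[-1]` = 20

Answer: 20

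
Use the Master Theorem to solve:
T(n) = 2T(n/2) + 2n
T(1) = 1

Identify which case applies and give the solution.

a=2, b=2, f(n)=2n. log_2(2) = 1. Since c=1 = 1, Case 2 applies: T(n) = Θ(n^log_b(a) · log n) = O(n log n).

Answer: O(n log n) - Case 2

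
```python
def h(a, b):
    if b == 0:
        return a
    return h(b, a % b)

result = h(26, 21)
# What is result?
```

h(26, 21) -> h(21, 5) -> h(5, 1) -> h(1, 0) -> 1

Answer: 1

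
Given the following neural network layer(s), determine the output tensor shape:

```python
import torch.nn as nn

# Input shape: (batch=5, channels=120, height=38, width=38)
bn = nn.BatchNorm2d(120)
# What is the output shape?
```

Input: (5, 120, 38, 38) -> Output: (5, 120, 38, 38)

Answer: (5, 120, 38, 38)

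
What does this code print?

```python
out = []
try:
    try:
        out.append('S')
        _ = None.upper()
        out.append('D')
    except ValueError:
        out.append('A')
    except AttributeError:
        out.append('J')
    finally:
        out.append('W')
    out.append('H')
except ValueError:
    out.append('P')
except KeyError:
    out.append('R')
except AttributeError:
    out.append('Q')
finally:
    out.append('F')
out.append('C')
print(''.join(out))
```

Execution trace: 'S' (inner try body) → 'J' (inner except AttributeError) → 'W' (inner finally) → 'H' (try body, no exception) → 'F' (finally) → 'C' (after the try/except). Output: SJWHFC

Answer: SJWHFC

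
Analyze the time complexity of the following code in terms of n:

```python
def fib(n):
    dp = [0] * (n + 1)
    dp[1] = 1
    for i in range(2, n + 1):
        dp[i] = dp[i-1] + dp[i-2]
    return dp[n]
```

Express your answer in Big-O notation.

This is Dynamic programming Fibonacci. Time complexity: O(n).

Answer: O(n)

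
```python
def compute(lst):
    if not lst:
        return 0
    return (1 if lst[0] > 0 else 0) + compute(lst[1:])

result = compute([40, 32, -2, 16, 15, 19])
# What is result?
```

Count of positive elements in [40, 32, -2, 16, 15, 19] = 5

Answer: 5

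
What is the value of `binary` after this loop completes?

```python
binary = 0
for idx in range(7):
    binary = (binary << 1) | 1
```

Build 7 consecutive 1-bits: 0b1111111
`binary` takes the values: 0 → 1 → 3 → 7 → 15 → 31 → 63 → 127

Answer: 127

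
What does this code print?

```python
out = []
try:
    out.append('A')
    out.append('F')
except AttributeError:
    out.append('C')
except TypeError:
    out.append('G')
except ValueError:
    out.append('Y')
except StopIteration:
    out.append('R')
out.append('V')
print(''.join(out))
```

Execution trace: 'A' (try body) → 'F' (try body, no exception) → 'V' (after the try/except). Output: AFV

Answer: AFV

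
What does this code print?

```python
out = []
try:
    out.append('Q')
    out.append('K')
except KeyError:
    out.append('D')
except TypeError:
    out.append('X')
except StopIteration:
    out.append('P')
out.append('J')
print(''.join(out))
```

Execution trace: 'Q' (try body) → 'K' (try body, no exception) → 'J' (after the try/except). Output: QKJ

Answer: QKJ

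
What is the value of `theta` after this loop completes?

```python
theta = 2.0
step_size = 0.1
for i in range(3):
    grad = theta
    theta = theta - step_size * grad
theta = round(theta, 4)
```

Gradient descent: w = 2.0 * (1 - 0.1)^3
`theta` takes the values: 2.0 → 1.8 → 1.62 → 1.458

Answer: 1.458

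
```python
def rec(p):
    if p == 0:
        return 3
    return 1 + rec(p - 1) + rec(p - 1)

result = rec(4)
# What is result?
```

rec(p) = 1 + 2·rec(p-1), rec(0)=3. Closed form: (3+1)·2^4 - 1 = 63.

Answer: 63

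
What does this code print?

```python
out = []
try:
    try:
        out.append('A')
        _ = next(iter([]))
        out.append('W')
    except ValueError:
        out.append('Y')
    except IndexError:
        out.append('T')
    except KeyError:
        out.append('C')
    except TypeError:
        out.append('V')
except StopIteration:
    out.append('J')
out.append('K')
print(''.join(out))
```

Execution trace: 'A' (try body) → 'J' (outer except StopIteration) → 'K' (after the try/except). Output: AJK

Answer: AJK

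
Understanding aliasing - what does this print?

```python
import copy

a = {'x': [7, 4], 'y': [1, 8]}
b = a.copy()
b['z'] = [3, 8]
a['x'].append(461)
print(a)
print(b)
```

Key concept: shallow copy of dict with mutable values.
Step by step:
`a = {'x': [7, 4], 'y': [1, 8]}` → a = {'x': [7, 4], 'y': [1, 8]}
`b = a.copy()` → b = {'x': [7, 4], 'y': [1, 8]}
`b['z'] = [3, 8]` → b = {'x': [7, 4], 'y': [1, 8], 'z': [3, 8]}
`a['x'].append(461)` → a = {'x': [7, 4, 461], 'y': [1, 8]}; b = {'x': [7, 4, 461], 'y': [1, 8], 'z': [3, 8]}
`print(a)` → prints {'x': [7, 4, 461], 'y': [1, 8]}
`print(b)` → prints {'x': [7, 4, 461], 'y': [1, 8], 'z': [3, 8]}

Answer:
{'x': [7, 4, 461], 'y': [1, 8]}
{'x': [7, 4, 461], 'y': [1, 8], 'z': [3, 8]}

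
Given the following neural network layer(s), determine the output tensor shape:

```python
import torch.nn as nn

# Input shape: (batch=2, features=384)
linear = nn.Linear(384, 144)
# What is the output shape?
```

Input: (2, 384) -> Output: (2, 144)

Answer: (2, 144)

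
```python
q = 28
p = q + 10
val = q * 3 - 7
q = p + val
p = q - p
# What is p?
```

Trace:
`q = 28` → q = 28
`p = q + 10` → p = 38
`val = q * 3 - 7` → val = 77
`q = p + val` → q = 115
`p = q - p` → p = 77
So p = 77

Answer: 77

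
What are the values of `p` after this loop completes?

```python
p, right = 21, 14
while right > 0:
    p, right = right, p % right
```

GCD of 21 and 14
`p` takes the values: 21 → 14 → 7

Answer: 7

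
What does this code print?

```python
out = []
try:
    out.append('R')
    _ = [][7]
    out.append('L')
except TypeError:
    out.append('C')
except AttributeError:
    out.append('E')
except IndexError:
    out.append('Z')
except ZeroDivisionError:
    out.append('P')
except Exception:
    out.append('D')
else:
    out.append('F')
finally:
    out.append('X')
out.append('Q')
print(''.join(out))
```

Execution trace: 'R' (try body) → 'Z' (except IndexError) → 'X' (finally) → 'Q' (after the try/except). Output: RZXQ

Answer: RZXQ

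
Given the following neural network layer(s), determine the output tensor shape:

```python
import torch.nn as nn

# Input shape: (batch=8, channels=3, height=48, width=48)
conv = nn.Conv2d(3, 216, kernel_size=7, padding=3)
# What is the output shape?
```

Input: (8, 3, 48, 48) -> Output: (8, 216, 48, 48)

Answer: (8, 216, 48, 48)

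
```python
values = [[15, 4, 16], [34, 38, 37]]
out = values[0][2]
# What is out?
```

Trace:
`values = [[15, 4, 16], [34, 38, 37]]` → values = [[15, 4, 16], [34, 38, 37]]
`out = values[0][2]` → out = 16
So out = 16

Answer: 16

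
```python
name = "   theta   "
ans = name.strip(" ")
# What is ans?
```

Trace:
`name = "   theta   "` → name = '   theta   '
`ans = name.strip(" ")` → ans = 'theta'
So ans = 'theta'

Answer: 'theta'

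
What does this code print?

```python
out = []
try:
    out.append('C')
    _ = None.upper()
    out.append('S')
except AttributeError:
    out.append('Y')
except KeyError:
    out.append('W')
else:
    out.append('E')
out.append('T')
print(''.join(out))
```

Execution trace: 'C' (try body) → 'Y' (except AttributeError) → 'T' (after the try/except). Output: CYT

Answer: CYT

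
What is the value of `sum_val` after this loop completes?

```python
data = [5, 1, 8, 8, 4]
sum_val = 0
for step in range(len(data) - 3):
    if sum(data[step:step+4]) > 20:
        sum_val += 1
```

Count windows with sum > 20
`sum_val` takes the values: 0 → 1 → 2

Answer: 2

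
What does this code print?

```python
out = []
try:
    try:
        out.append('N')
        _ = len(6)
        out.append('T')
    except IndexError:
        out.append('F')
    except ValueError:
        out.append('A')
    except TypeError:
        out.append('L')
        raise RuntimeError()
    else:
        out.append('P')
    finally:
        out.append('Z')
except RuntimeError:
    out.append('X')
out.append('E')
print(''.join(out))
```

Execution trace: 'N' (inner try body) → 'L' (inner except TypeError) → 'Z' (inner finally) → 'X' (outer except RuntimeError) → 'E' (after the try/except). Output: NLZXE

Answer: NLZXE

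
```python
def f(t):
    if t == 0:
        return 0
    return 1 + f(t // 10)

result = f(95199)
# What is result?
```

Count of digits of 95199: 5

Answer: 5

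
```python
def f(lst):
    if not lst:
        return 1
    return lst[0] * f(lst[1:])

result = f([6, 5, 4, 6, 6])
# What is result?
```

Product over [6, 5, 4, 6, 6] = 6 * 5 * 4 * 6 * 6 = 4320

Answer: 4320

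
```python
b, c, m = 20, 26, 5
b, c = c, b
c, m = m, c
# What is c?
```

Trace:
`b, c, m = 20, 26, 5` → b = 20; c = 26; m = 5
`b, c = c, b` → b = 26; c = 20
`c, m = m, c` → c = 5; m = 20
So c = 5

Answer: 5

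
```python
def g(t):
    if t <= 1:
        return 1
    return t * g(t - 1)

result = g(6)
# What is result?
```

g(6) = 6 * 5 * 4 * 3 * 2 * 1 = 720

Answer: 720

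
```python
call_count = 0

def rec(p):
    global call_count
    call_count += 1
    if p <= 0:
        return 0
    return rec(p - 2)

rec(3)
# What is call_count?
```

Linear recursion stepping by 2: 3 calls from p=3 down to ≤0.

Answer: 3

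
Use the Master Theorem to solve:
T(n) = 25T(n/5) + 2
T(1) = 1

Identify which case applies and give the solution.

a=25, b=5, f(n)=2. log_5(25) = 2. Since c=0 < 2, Case 1 applies: T(n) = Θ(n^log_b(a)) = O(n^2).

Answer: O(n^2) - Case 1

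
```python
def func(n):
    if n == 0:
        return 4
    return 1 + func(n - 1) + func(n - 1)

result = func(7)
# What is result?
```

func(n) = 1 + 2·func(n-1), func(0)=4. Closed form: (4+1)·2^7 - 1 = 639.

Answer: 639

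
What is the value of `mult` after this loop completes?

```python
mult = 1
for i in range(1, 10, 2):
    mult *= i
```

Product of 1, 3, 5, ... up to 9
`mult` takes the values: 1 → 3 → 15 → 105 → 945

Answer: 945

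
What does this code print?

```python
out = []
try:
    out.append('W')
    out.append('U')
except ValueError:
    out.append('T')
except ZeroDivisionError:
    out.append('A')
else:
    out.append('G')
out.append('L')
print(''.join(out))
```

Execution trace: 'W' (try body) → 'U' (try body, no exception) → 'G' (else) → 'L' (after the try/except). Output: WUGL

Answer: WUGL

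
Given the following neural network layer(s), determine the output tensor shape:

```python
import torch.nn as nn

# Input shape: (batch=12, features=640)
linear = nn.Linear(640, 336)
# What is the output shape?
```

Input: (12, 640) -> Output: (12, 336)

Answer: (12, 336)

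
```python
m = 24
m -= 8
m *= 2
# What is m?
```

Trace:
`m = 24` → m = 24
`m -= 8` → m = 16
`m *= 2` → m = 32
So m = 32

Answer: 32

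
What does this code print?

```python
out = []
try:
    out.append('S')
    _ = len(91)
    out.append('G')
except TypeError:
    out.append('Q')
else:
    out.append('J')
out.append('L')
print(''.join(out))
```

Execution trace: 'S' (try body) → 'Q' (except TypeError) → 'L' (after the try/except). Output: SQL

Answer: SQL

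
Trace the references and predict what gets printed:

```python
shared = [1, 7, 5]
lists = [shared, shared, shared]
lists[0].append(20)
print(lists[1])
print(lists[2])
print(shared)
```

Key concept: list of same reference.
Step by step:
`shared = [1, 7, 5]` → shared = [1, 7, 5]
`lists = [shared, shared, shared]` → lists = [[1, 7, 5], [1, 7, 5], [1, 7, 5]]
`lists[0].append(20)` → shared = [1, 7, 5, 20]; lists = [[1, 7, 5, 20], [1, 7, 5, 20], [1, 7, 5, 20]]
`print(lists[1])` → prints [1, 7, 5, 20]
`print(lists[2])` → prints [1, 7, 5, 20]
`print(shared)` → prints [1, 7, 5, 20]

Answer:
[1, 7, 5, 20]
[1, 7, 5, 20]
[1, 7, 5, 20]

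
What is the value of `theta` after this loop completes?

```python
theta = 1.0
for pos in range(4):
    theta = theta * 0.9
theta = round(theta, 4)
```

Exponential decay: 1.0 * 0.9^4
`theta` takes the values: 1.0 → 0.9 → 0.81 → 0.729 → 0.6561

Answer: 0.6561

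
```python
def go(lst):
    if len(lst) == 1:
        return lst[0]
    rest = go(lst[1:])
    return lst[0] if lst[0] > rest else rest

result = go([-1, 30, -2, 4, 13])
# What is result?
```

Recursive max over [-1, 30, -2, 4, 13] = 30

Answer: 30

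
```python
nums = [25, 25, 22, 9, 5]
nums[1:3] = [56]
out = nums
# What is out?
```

Trace:
`nums = [25, 25, 22, 9, 5]` → nums = [25, 25, 22, 9, 5]
`nums[1:3] = [56]` → nums = [25, 56, 9, 5]
`out = nums` → out = [25, 56, 9, 5]
So out = [25, 56, 9, 5]

Answer: [25, 56, 9, 5]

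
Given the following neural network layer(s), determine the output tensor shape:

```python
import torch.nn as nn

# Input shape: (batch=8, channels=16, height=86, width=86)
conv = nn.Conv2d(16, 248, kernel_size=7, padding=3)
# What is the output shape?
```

Input: (8, 16, 86, 86) -> Output: (8, 248, 86, 86)

Answer: (8, 248, 86, 86)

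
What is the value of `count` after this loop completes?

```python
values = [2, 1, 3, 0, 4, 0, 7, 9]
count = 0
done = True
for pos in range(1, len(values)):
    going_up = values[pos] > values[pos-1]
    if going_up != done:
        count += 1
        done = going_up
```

Count direction changes in [2, 1, 3, 0, 4, 0, 7, 9]
`count` takes the values: 0 → 1 → 2 → 3 → 4 → 5 → 6

Answer: 6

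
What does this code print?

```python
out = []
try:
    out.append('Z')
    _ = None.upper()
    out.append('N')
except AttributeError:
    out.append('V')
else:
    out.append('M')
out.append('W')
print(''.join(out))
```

Execution trace: 'Z' (try body) → 'V' (except AttributeError) → 'W' (after the try/except). Output: ZVW

Answer: ZVW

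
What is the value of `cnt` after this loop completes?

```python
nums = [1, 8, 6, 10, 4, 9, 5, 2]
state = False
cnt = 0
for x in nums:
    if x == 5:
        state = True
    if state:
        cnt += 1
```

Count elements after first 5 in [1, 8, 6, 10, 4, 9, 5, 2]
`cnt` takes the values: 0 → 1 → 2

Answer: 2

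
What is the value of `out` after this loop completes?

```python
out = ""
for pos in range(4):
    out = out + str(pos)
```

Concatenate digits 0 to 3
`out` takes the values: "" → "0" → "01" → "012" → "0123"

Answer: "0123"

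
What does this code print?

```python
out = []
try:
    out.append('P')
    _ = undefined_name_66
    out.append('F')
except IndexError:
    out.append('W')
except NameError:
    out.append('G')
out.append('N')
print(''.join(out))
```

Execution trace: 'P' (try body) → 'G' (except NameError) → 'N' (after the try/except). Output: PGN

Answer: PGN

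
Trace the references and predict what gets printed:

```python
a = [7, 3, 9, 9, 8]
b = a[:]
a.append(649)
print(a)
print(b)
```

Key concept: slice [:] creates copy.
Step by step:
`a = [7, 3, 9, 9, 8]` → a = [7, 3, 9, 9, 8]
`b = a[:]` → b = [7, 3, 9, 9, 8]
`a.append(649)` → a = [7, 3, 9, 9, 8, 649]
`print(a)` → prints [7, 3, 9, 9, 8, 649]
`print(b)` → prints [7, 3, 9, 9, 8]

Answer:
[7, 3, 9, 9, 8, 649]
[7, 3, 9, 9, 8]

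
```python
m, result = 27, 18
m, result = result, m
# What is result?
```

Trace:
`m, result = 27, 18` → m = 27; result = 18
`m, result = result, m` → m = 18; result = 27
So result = 27

Answer: 27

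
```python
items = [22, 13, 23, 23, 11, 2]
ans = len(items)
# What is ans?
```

Trace:
`items = [22, 13, 23, 23, 11, 2]` → items = [22, 13, 23, 23, 11, 2]
`ans = len(items)` → ans = 6
So ans = 6

Answer: 6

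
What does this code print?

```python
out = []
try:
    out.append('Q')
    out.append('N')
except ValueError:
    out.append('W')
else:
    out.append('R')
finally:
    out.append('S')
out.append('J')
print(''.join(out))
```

Execution trace: 'Q' (try body) → 'N' (try body, no exception) → 'R' (else) → 'S' (finally) → 'J' (after the try/except). Output: QNRSJ

Answer: QNRSJ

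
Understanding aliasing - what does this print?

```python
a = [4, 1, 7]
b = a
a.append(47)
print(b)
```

Key concept: basic list aliasing.
Step by step:
`a = [4, 1, 7]` → a = [4, 1, 7]
`b = a` → b = [4, 1, 7] (same object as a)
`a.append(47)` → a = [4, 1, 7, 47] (same object as b); b = [4, 1, 7, 47] (same object as a)
`print(b)` → prints [4, 1, 7, 47]

Answer: [4, 1, 7, 47]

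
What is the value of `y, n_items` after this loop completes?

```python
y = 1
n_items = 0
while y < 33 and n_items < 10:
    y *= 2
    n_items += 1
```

Double until >= 33 or 10 iterations
`y, n_items` takes the values: (1, 0) → (2, 0) → (2, 1) → (4, 1) → (4, 2) → (8, 2) → (8, 3) → (16, 3) → (16, 4) → (32, 4) → (32, 5) → (64, 5) → (64, 6)

Answer: 64, 6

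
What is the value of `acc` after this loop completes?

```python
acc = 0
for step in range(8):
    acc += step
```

Sum of 0 to 7 = 28
`acc` takes the values: 0 → 1 → 3 → 6 → 10 → 15 → 21 → 28

Answer: 28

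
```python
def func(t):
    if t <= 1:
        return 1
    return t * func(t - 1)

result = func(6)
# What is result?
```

func(6) = 6 * 5 * 4 * 3 * 2 * 1 = 720

Answer: 720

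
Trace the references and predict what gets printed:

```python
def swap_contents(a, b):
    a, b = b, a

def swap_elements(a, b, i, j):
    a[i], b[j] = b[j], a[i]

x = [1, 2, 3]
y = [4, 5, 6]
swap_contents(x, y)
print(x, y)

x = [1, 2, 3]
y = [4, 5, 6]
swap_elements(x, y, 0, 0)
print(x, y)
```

Key concept: parameter rebinding vs mutation.
Step by step:
`x = [1, 2, 3]` → x = [1, 2, 3]
`y = [4, 5, 6]` → y = [4, 5, 6]
`swap_contents(x, y)` → no visible change to tracked variables
`print(x, y)` → prints [1, 2, 3] [4, 5, 6]
`x = [1, 2, 3]` → x = [1, 2, 3]
`y = [4, 5, 6]` → y = [4, 5, 6]
`swap_elements(x, y, 0, 0)` → x = [4, 2, 3]; y = [1, 5, 6]
`print(x, y)` → prints [4, 2, 3] [1, 5, 6]

Answer:
[1, 2, 3] [4, 5, 6]
[4, 2, 3] [1, 5, 6]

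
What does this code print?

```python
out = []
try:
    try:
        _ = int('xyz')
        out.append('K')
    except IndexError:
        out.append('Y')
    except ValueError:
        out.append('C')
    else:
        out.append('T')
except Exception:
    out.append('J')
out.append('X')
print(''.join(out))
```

Execution trace: 'C' (inner except ValueError) → 'X' (after the try/except). Output: CX

Answer: CX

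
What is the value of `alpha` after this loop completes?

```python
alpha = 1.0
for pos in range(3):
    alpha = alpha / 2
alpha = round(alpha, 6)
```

Halving LR 3 times: 1 / 2^3
`alpha` takes the values: 1.0 → 0.5 → 0.25 → 0.125

Answer: 0.125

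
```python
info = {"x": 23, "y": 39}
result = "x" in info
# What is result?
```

Trace:
`info = {"x": 23, "y": 39}` → info = {'x': 23, 'y': 39}
`result = "x" in info` → result = True
So result = True

Answer: True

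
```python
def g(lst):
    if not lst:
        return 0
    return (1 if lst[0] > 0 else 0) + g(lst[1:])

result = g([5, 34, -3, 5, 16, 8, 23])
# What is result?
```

Count of positive elements in [5, 34, -3, 5, 16, 8, 23] = 6

Answer: 6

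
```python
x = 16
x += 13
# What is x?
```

Trace:
`x = 16` → x = 16
`x += 13` → x = 29
So x = 29

Answer: 29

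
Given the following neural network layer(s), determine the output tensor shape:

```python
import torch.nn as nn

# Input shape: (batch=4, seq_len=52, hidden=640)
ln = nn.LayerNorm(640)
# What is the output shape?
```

Input: (4, 52, 640) -> Output: (4, 52, 640)

Answer: (4, 52, 640)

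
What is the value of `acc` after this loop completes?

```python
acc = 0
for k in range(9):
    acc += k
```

Sum of 0 to 8 = 36
`acc` takes the values: 0 → 1 → 3 → 6 → 10 → 15 → 21 → 28 → 36

Answer: 36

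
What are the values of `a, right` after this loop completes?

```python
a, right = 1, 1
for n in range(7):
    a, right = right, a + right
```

Fibonacci: after 7 iterations
`a, right` takes the values: (1, 1) → (1, 2) → (2, 3) → (3, 5) → (5, 8) → (8, 13) → (13, 21) → (21, 34)

Answer: 21, 34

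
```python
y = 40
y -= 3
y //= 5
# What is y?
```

Trace:
`y = 40` → y = 40
`y -= 3` → y = 37
`y //= 5` → y = 7
So y = 7

Answer: 7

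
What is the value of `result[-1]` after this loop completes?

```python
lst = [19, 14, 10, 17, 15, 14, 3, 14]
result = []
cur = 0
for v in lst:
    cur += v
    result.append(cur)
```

Cumulative sum ends at 106
`result` takes the values: [] → [19] → [19, 33] → [19, 33, 43] → [19, 33, 43, 60] → [19, 33, 43, 60, 75] → [19, 33, 43, 60, 75, 89] → [19, 33, 43, 60, 75, 89, 92] → [19, 33, 43, 60, 75, 89, 92, 106]
So `result[-1]` = 106

Answer: 106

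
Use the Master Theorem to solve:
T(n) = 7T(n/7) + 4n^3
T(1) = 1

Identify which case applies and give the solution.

a=7, b=7, f(n)=4n^3. log_7(7) = 1. Since c=3 > 1 and the regularity condition holds (7(n/7)^3 = (7/7^3)n^3 with 7/7^3 < 1), Case 3 applies: T(n) = Θ(f(n)) = O(n^3).

Answer: O(n^3) - Case 3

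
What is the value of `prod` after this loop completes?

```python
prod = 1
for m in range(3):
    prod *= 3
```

3^3 = 27
`prod` takes the values: 1 → 3 → 9 → 27

Answer: 27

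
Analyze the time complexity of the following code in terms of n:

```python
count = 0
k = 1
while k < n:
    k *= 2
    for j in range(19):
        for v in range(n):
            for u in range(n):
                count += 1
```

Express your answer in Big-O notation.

Each loop level contributes: log n × 1 × n × n. Multiplying the contributions gives O(n^2 log n).

Answer: O(n^2 log n)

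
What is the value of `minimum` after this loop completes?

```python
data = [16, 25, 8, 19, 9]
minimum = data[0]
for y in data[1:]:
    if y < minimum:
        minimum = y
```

Minimum of [16, 25, 8, 19, 9]
`minimum` takes the values: 16 → 8

Answer: 8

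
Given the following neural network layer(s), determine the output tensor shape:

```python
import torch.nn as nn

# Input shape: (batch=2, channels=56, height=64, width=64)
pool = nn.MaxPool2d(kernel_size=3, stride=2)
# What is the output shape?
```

Input: (2, 56, 64, 64) -> Output: (2, 56, 31, 31)

Answer: (2, 56, 31, 31)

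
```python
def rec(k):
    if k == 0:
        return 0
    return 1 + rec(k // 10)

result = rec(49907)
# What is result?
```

Count of digits of 49907: 5

Answer: 5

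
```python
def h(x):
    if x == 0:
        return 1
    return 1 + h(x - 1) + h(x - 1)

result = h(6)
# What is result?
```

h(x) = 1 + 2·h(x-1), h(0)=1. Closed form: (1+1)·2^6 - 1 = 127.

Answer: 127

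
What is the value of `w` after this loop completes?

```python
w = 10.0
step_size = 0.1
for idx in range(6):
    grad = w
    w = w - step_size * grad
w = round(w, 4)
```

Gradient descent: w = 10.0 * (1 - 0.1)^6
`w` takes the values: 10.0 → 9.0 → 8.1 → 7.29 → 6.561 → 5.9049 → 5.31441 → 5.3144

Answer: 5.3144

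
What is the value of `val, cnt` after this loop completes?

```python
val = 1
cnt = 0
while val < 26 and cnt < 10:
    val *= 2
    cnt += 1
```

Double until >= 26 or 10 iterations
`val, cnt` takes the values: (1, 0) → (2, 0) → (2, 1) → (4, 1) → (4, 2) → (8, 2) → (8, 3) → (16, 3) → (16, 4) → (32, 4) → (32, 5)

Answer: 32, 5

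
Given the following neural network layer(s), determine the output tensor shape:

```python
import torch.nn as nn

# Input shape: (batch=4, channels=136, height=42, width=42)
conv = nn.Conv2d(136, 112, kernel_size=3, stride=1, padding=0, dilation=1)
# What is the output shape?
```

Input: (4, 136, 42, 42) -> Output: (4, 112, 40, 40)

Answer: (4, 112, 40, 40)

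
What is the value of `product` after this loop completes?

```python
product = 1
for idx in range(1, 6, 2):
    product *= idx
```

Product of 1, 3, 5, ... up to 5
`product` takes the values: 1 → 3 → 15

Answer: 15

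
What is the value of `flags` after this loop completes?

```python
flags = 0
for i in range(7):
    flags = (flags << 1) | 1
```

Build 7 consecutive 1-bits: 0b1111111
`flags` takes the values: 0 → 1 → 3 → 7 → 15 → 31 → 63 → 127

Answer: 127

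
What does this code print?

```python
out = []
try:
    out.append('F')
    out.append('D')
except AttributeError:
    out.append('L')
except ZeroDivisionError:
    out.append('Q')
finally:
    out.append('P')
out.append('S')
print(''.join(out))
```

Execution trace: 'F' (try body) → 'D' (try body, no exception) → 'P' (finally) → 'S' (after the try/except). Output: FDPS

Answer: FDPS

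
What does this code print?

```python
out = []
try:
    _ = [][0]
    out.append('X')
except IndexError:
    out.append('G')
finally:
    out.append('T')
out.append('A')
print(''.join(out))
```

Execution trace: 'G' (except IndexError) → 'T' (finally) → 'A' (after the try/except). Output: GTA

Answer: GTA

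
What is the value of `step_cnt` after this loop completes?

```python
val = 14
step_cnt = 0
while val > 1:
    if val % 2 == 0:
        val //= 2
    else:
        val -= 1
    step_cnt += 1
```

Steps to reduce 14 to 1
`step_cnt` takes the values: 0 → 1 → 2 → 3 → 4 → 5

Answer: 5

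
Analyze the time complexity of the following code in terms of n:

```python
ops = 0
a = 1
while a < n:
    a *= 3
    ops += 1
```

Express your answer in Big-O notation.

Each loop level contributes: log n. Multiplying the contributions gives O(log n).

Answer: O(log n)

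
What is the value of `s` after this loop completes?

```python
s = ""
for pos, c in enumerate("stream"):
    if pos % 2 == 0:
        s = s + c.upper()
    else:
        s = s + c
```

Uppercase even positions in 'stream'
`s` takes the values: "" → "S" → "St" → "StR" → "StRe" → "StReA" → "StReAm"

Answer: "StReAm"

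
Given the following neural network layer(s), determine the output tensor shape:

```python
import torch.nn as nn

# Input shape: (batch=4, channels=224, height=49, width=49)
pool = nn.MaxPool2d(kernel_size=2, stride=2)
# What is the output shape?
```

Input: (4, 224, 49, 49) -> Output: (4, 224, 24, 24)

Answer: (4, 224, 24, 24)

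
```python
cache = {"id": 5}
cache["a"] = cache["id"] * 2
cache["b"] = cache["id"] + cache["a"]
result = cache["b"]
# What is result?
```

Trace:
`cache = {"id": 5}` → cache = {'id': 5}
`cache["a"] = cache["id"] * 2` → cache = {'id': 5, 'a': 10}
`cache["b"] = cache["id"] + cache["a"]` → cache = {'id': 5, 'a': 10, 'b': 15}
`result = cache["b"]` → result = 15
So result = 15

Answer: 15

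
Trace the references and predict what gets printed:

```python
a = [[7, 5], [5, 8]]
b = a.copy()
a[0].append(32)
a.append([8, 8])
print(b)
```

Key concept: shallow copy with nested lists.
Step by step:
`a = [[7, 5], [5, 8]]` → a = [[7, 5], [5, 8]]
`b = a.copy()` → b = [[7, 5], [5, 8]]
`a[0].append(32)` → a = [[7, 5, 32], [5, 8]]; b = [[7, 5, 32], [5, 8]]
`a.append([8, 8])` → a = [[7, 5, 32], [5, 8], [8, 8]]
`print(b)` → prints [[7, 5, 32], [5, 8]]

Answer: [[7, 5, 32], [5, 8]]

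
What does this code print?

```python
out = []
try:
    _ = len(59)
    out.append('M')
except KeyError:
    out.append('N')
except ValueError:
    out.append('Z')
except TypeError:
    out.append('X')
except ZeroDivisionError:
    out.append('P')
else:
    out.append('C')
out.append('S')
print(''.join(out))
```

Execution trace: 'X' (except TypeError) → 'S' (after the try/except). Output: XS

Answer: XS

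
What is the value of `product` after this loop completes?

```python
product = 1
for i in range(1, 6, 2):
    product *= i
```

Product of 1, 3, 5, ... up to 5
`product` takes the values: 1 → 3 → 15

Answer: 15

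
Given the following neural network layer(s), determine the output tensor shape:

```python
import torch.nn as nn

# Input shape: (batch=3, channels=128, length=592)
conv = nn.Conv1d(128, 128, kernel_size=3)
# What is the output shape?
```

Input: (3, 128, 592) -> Output: (3, 128, 590)

Answer: (3, 128, 590)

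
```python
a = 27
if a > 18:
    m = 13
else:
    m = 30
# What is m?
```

Trace:
`a = 27` → a = 27
`if a > 18: ...` → a > 18 is True → m = 13
So m = 13

Answer: 13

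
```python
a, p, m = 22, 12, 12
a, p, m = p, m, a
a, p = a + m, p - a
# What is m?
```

Trace:
`a, p, m = 22, 12, 12` → a = 22; p = 12; m = 12
`a, p, m = p, m, a` → a = 12; p = 12; m = 22
`a, p = a + m, p - a` → a = 34; p = 0
So m = 22

Answer: 22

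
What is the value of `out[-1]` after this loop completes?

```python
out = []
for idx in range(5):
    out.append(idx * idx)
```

Last element of squares 0 to 4
`out` takes the values: [] → [0] → [0, 1] → [0, 1, 4] → [0, 1, 4, 9] → [0, 1, 4, 9, 16]
So `out[-1]` = 16

Answer: 16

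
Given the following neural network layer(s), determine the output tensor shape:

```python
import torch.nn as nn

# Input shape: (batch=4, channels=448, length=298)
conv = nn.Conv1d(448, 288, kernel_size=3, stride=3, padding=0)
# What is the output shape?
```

Input: (4, 448, 298) -> Output: (4, 288, 99)

Answer: (4, 288, 99)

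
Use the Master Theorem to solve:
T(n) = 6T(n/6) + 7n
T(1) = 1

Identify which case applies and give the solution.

a=6, b=6, f(n)=7n. log_6(6) = 1. Since c=1 = 1, Case 2 applies: T(n) = Θ(n^log_b(a) · log n) = O(n log n).

Answer: O(n log n) - Case 2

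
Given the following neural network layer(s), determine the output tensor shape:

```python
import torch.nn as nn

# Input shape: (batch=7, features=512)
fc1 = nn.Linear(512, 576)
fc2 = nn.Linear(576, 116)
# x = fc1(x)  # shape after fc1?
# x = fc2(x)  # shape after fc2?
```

Input: (7, 512) -> after fc1: (7, 576) -> Output: (7, 116)

Answer: (7, 116)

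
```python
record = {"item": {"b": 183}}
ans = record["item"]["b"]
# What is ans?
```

Trace:
`record = {"item": {"b": 183}}` → record = {'item': {'b': 183}}
`ans = record["item"]["b"]` → ans = 183
So ans = 183

Answer: 183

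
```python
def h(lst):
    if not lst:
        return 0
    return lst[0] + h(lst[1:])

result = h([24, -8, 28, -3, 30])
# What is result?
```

24 + (-8) + 28 + (-3) + 30 + 0 = 71

Answer: 71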